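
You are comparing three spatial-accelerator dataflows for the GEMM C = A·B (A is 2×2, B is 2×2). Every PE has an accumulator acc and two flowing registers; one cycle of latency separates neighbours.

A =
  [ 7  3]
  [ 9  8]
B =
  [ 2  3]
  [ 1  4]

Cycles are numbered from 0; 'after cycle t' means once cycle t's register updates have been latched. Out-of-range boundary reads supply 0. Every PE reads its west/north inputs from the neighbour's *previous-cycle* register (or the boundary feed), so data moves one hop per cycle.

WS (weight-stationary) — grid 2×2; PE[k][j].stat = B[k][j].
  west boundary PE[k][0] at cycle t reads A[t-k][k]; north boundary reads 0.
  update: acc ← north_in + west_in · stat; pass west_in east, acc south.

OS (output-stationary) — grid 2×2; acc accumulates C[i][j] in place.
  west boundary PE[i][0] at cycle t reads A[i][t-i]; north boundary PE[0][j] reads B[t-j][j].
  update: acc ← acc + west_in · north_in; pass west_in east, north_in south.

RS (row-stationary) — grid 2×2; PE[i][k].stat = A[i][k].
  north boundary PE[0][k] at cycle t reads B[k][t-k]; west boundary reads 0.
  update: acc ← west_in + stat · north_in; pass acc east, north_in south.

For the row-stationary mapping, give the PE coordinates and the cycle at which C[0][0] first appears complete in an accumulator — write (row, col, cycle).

RS — PE[0][1] is where C[0][0] collects:
  step 0 · PE0,1: acc=0; fwd→0 fwd↓0
  step 1 · PE0,1: acc=17; fwd→17 fwd↓1

(row, col, cycle) = (0, 1, 1)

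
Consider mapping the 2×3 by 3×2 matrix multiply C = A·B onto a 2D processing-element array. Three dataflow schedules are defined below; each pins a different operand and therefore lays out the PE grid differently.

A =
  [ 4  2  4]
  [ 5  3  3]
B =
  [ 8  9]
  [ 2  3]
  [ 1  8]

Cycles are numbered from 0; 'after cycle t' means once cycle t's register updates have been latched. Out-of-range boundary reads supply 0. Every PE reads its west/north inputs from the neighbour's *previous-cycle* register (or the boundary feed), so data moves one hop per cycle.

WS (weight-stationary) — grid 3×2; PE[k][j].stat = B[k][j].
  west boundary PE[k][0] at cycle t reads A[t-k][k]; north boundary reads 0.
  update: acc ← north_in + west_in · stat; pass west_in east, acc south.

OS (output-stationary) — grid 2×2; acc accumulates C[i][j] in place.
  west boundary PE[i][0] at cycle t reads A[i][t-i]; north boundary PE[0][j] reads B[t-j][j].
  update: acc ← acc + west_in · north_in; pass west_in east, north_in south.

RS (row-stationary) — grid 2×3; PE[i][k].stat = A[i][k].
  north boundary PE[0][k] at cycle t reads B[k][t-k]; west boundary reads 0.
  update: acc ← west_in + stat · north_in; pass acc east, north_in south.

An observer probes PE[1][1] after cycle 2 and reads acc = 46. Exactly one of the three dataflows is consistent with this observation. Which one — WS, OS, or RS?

WS (3×2 grid), PE[1][1]:
  @0  [1,1]  acc 0  |  →0  ↓0
  @1  [1,1]  acc 0  |  →0  ↓0
  @2  [1,1]  acc 42  |  →2  ↓42
OS (2×2 grid), PE[1][1]:
  @0  [1,1]  acc 0  |  →0  ↓0
  @1  [1,1]  acc 0  |  →0  ↓0
  @2  [1,1]  acc 45  |  →5  ↓9
RS (2×3 grid), PE[1][1]:
  @0  [1,1]  acc 0  |  →0  ↓0
  @1  [1,1]  acc 0  |  →0  ↓0
  @2  [1,1]  acc 46  |  →46  ↓2

dataflow = RS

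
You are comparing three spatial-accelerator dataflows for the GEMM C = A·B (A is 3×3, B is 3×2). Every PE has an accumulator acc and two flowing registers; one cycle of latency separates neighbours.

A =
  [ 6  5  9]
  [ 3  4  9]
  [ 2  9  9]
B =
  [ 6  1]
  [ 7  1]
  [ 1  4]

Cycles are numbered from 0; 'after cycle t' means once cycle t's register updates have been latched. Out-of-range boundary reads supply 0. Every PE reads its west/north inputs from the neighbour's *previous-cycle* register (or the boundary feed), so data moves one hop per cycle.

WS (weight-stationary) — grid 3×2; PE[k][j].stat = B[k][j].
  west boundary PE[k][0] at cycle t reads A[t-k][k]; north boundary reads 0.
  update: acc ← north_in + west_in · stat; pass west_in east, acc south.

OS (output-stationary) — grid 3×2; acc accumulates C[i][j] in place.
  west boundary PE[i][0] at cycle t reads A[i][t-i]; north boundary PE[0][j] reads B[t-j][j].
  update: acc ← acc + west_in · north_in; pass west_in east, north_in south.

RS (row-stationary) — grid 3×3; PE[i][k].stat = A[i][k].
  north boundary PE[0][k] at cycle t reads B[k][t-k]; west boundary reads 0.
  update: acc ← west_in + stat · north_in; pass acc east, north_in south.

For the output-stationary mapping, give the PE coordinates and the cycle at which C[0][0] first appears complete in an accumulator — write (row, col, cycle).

(row, col, cycle) = (0, 0, 2)

Under OS, C[0][0] lands at PE[0][0]:
  c0 r0c0: 36 / 6 / 6
  c1 r0c0: 71 / 5 / 7
  c2 r0c0: 80 / 9 / 1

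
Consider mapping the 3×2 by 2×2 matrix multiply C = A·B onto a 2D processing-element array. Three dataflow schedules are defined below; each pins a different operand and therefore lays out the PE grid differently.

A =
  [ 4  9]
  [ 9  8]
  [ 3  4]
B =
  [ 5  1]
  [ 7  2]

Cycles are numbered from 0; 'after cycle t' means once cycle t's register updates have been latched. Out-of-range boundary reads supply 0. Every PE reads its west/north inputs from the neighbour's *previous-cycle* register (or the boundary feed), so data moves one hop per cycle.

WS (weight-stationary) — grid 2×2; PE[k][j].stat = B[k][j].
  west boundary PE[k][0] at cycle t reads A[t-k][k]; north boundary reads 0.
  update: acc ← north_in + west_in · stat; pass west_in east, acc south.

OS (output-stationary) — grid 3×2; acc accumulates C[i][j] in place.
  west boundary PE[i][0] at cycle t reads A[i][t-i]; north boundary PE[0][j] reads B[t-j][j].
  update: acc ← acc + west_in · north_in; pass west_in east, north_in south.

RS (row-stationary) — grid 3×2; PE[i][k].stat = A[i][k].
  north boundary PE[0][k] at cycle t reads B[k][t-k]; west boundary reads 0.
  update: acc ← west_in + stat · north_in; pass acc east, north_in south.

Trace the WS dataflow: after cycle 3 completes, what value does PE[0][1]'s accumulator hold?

Tracing WS — 2×2 array, target PE[0][1]:
  cycle 0: PE[0][0] → acc 20, east 4, south 20
  cycle 0: PE[0][1] → acc 0, east 0, south 0
  cycle 1: PE[0][0] → acc 45, east 9, south 45
  cycle 1: PE[0][1] → acc 4, east 4, south 4
  cycle 2: PE[0][0] → acc 15, east 3, south 15
  cycle 2: PE[0][1] → acc 9, east 9, south 9
  cycle 3: PE[0][0] → acc 0, east 0, south 0
  cycle 3: PE[0][1] → acc 3, east 3, south 3

PE[0][1].acc = 3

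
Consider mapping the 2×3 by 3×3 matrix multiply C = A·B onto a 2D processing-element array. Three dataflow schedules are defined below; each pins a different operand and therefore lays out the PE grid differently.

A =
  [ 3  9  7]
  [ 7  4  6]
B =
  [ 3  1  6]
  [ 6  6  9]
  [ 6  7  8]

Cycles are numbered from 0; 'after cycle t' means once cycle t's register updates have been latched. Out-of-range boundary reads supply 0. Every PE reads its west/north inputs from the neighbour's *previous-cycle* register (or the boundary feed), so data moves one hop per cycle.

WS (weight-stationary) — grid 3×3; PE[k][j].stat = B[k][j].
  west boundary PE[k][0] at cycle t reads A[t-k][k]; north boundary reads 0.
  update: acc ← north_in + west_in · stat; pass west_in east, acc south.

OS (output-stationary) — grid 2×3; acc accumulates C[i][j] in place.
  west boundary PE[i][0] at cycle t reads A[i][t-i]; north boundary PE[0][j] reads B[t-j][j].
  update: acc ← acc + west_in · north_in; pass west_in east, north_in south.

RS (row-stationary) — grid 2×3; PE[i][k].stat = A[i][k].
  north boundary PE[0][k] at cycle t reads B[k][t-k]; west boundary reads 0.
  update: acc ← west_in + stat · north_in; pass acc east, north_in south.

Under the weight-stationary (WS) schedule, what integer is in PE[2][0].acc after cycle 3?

PE[2][0].acc = 81

WS (3×3). Following PE[2][0] plus its west/north inputs:
  c0 r1c0: 0 / 0 / 0
  c0 r2c0: 0 / 0 / 0
  c1 r1c0: 63 / 9 / 63
  c1 r2c0: 0 / 0 / 0
  c2 r1c0: 45 / 4 / 45
  c2 r2c0: 105 / 7 / 105
  c3 r1c0: 0 / 0 / 0
  c3 r2c0: 81 / 6 / 81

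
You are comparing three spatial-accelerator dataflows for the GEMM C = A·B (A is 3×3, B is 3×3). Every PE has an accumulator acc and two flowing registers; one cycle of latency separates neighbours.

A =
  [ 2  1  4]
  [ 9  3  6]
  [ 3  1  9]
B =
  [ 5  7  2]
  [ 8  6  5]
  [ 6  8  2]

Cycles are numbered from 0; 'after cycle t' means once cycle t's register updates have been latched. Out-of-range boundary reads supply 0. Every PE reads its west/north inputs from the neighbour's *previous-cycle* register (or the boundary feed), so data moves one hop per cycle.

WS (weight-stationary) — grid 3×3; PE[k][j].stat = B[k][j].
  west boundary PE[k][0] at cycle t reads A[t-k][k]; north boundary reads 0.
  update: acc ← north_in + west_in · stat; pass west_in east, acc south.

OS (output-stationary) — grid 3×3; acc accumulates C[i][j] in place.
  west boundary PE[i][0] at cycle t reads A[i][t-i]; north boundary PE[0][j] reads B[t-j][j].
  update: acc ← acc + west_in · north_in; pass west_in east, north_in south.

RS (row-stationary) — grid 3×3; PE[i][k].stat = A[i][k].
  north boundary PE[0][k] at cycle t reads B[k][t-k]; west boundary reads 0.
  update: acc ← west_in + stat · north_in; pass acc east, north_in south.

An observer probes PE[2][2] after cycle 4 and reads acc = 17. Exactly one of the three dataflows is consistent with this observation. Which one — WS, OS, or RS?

WS (3×3 grid), PE[2][2]:
  after 0 — PE[2][2] acc=0, pass-E 0, pass-S 0
  after 1 — PE[2][2] acc=0, pass-E 0, pass-S 0
  after 2 — PE[2][2] acc=0, pass-E 0, pass-S 0
  after 3 — PE[2][2] acc=0, pass-E 0, pass-S 0
  after 4 — PE[2][2] acc=17, pass-E 4, pass-S 17
OS (3×3 grid), PE[2][2]:
  after 0 — PE[2][2] acc=0, pass-E 0, pass-S 0
  after 1 — PE[2][2] acc=0, pass-E 0, pass-S 0
  after 2 — PE[2][2] acc=0, pass-E 0, pass-S 0
  after 3 — PE[2][2] acc=0, pass-E 0, pass-S 0
  after 4 — PE[2][2] acc=6, pass-E 3, pass-S 2
RS (3×3 grid), PE[2][2]:
  after 0 — PE[2][2] acc=0, pass-E 0, pass-S 0
  after 1 — PE[2][2] acc=0, pass-E 0, pass-S 0
  after 2 — PE[2][2] acc=0, pass-E 0, pass-S 0
  after 3 — PE[2][2] acc=0, pass-E 0, pass-S 0
  after 4 — PE[2][2] acc=77, pass-E 77, pass-S 6

dataflow = WS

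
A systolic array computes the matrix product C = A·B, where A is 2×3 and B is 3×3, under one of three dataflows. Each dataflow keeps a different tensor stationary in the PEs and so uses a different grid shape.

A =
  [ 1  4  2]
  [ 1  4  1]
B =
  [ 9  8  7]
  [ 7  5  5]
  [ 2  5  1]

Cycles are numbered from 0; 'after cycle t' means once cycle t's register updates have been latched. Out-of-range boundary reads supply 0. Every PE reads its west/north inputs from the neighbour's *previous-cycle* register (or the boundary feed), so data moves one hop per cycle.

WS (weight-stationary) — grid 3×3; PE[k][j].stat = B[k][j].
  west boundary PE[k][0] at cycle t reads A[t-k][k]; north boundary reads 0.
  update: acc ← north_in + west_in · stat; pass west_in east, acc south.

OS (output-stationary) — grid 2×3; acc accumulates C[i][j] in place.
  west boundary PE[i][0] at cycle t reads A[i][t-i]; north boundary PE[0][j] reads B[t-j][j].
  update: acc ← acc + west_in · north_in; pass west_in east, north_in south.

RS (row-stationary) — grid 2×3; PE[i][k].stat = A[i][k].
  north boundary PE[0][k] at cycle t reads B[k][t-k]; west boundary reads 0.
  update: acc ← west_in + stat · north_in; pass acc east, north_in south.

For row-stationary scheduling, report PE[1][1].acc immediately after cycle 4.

PE[1][1].acc = 27

RS on a 2×3 grid — tracing PE[1][1] and its feeders:
  t=0 PE[0][1]: acc=0 h=0 v=0
  t=0 PE[1][0]: acc=0 h=0 v=0
  t=0 PE[1][1]: acc=0 h=0 v=0
  t=1 PE[0][1]: acc=37 h=37 v=7
  t=1 PE[1][0]: acc=9 h=9 v=9
  t=1 PE[1][1]: acc=0 h=0 v=0
  t=2 PE[0][1]: acc=28 h=28 v=5
  t=2 PE[1][0]: acc=8 h=8 v=8
  t=2 PE[1][1]: acc=37 h=37 v=7
  t=3 PE[0][1]: acc=27 h=27 v=5
  t=3 PE[1][0]: acc=7 h=7 v=7
  t=3 PE[1][1]: acc=28 h=28 v=5
  t=4 PE[0][1]: acc=0 h=0 v=0
  t=4 PE[1][0]: acc=0 h=0 v=0
  t=4 PE[1][1]: acc=27 h=27 v=5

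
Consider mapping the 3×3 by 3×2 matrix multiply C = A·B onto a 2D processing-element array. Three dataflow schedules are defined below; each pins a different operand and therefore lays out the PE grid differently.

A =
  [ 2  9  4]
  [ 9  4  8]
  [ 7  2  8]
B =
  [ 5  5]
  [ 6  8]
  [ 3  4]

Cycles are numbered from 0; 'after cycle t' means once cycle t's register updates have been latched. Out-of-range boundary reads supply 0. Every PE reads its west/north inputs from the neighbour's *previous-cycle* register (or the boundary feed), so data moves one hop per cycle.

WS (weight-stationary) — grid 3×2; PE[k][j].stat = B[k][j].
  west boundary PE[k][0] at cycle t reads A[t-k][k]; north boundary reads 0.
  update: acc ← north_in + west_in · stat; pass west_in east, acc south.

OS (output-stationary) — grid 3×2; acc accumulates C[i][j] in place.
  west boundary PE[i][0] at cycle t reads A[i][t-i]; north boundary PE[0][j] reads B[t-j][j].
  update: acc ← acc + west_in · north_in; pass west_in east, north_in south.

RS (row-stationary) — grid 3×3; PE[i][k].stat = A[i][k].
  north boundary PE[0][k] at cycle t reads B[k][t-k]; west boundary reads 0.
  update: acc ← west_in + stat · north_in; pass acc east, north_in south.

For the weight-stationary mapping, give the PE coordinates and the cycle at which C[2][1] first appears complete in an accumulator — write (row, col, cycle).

WS — PE[2][1] is where C[2][1] collects:
  c0 r2c1: 0 / 0 / 0
  c1 r2c1: 0 / 0 / 0
  c2 r2c1: 0 / 0 / 0
  c3 r2c1: 98 / 4 / 98
  c4 r2c1: 109 / 8 / 109
  c5 r2c1: 83 / 8 / 83

(row, col, cycle) = (2, 1, 5)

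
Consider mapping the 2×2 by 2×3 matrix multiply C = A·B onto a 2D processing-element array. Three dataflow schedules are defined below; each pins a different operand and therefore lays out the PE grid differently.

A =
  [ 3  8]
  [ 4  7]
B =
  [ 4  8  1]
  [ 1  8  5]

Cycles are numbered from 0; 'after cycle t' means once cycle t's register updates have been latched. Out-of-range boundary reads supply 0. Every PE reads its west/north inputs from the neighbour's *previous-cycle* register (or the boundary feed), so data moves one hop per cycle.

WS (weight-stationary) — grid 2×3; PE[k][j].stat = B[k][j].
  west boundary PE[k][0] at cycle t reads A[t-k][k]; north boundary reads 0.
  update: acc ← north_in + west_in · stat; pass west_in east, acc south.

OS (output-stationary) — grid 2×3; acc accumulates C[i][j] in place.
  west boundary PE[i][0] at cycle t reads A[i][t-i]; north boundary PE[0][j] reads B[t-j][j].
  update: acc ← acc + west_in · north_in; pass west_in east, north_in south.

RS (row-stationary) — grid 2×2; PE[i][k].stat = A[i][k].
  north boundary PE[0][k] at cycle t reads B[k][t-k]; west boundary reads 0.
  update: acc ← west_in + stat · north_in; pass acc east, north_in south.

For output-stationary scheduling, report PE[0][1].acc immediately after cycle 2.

PE[0][1].acc = 88

Tracing OS — 2×3 array, target PE[0][1]:
  [0] (0,0) acc=12 (h:3 v:4)
  [0] (0,1) acc=0 (h:0 v:0)
  [1] (0,0) acc=20 (h:8 v:1)
  [1] (0,1) acc=24 (h:3 v:8)
  [2] (0,0) acc=20 (h:0 v:0)
  [2] (0,1) acc=88 (h:8 v:8)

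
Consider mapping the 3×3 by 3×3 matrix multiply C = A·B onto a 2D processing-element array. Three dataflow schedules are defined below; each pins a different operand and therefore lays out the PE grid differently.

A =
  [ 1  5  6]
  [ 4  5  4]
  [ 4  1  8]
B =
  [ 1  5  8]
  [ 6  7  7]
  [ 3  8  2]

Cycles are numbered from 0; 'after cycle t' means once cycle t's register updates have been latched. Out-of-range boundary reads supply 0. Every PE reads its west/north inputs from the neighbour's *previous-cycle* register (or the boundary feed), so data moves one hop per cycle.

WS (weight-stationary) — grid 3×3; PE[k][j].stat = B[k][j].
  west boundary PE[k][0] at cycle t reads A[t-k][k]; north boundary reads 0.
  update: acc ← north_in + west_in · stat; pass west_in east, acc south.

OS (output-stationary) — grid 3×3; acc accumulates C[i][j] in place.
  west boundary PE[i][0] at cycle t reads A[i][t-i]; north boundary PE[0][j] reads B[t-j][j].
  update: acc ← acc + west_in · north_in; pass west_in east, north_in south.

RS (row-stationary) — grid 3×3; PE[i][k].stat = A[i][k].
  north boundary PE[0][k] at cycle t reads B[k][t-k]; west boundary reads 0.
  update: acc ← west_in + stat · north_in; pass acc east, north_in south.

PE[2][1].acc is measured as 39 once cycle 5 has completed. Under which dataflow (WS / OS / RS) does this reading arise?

dataflow = RS

WS [3×3] PE[2][1] across cycles:
  0: (2,1).acc=0  regs=<0,0>
  1: (2,1).acc=0  regs=<0,0>
  2: (2,1).acc=0  regs=<0,0>
  3: (2,1).acc=88  regs=<6,88>
  4: (2,1).acc=87  regs=<4,87>
  5: (2,1).acc=91  regs=<8,91>
OS [3×3] PE[2][1] across cycles:
  0: (2,1).acc=0  regs=<0,0>
  1: (2,1).acc=0  regs=<0,0>
  2: (2,1).acc=0  regs=<0,0>
  3: (2,1).acc=20  regs=<4,5>
  4: (2,1).acc=27  regs=<1,7>
  5: (2,1).acc=91  regs=<8,8>
RS [3×3] PE[2][1] across cycles:
  0: (2,1).acc=0  regs=<0,0>
  1: (2,1).acc=0  regs=<0,0>
  2: (2,1).acc=0  regs=<0,0>
  3: (2,1).acc=10  regs=<10,6>
  4: (2,1).acc=27  regs=<27,7>
  5: (2,1).acc=39  regs=<39,7>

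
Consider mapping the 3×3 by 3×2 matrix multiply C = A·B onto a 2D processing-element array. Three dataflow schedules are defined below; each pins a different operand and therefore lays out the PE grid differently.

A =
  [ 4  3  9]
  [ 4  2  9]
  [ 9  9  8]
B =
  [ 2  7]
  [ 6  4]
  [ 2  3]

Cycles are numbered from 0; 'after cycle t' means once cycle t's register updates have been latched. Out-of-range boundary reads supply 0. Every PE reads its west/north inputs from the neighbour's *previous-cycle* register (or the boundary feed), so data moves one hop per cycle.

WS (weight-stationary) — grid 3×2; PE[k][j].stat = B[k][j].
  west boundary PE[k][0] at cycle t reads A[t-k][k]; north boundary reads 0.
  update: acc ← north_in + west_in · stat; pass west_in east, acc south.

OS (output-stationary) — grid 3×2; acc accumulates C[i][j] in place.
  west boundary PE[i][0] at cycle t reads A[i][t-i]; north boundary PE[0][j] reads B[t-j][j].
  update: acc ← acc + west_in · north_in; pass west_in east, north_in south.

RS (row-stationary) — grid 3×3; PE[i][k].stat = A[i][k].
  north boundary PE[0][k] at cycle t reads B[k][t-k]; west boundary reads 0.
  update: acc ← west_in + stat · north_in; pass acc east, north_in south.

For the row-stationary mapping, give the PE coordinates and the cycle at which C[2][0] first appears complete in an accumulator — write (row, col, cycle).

RS: C[2][0] accumulates in PE[2][2]:
  t=0 PE[2][2]: acc=0 h=0 v=0
  t=1 PE[2][2]: acc=0 h=0 v=0
  t=2 PE[2][2]: acc=0 h=0 v=0
  t=3 PE[2][2]: acc=0 h=0 v=0
  t=4 PE[2][2]: acc=88 h=88 v=2

(row, col, cycle) = (2, 2, 4)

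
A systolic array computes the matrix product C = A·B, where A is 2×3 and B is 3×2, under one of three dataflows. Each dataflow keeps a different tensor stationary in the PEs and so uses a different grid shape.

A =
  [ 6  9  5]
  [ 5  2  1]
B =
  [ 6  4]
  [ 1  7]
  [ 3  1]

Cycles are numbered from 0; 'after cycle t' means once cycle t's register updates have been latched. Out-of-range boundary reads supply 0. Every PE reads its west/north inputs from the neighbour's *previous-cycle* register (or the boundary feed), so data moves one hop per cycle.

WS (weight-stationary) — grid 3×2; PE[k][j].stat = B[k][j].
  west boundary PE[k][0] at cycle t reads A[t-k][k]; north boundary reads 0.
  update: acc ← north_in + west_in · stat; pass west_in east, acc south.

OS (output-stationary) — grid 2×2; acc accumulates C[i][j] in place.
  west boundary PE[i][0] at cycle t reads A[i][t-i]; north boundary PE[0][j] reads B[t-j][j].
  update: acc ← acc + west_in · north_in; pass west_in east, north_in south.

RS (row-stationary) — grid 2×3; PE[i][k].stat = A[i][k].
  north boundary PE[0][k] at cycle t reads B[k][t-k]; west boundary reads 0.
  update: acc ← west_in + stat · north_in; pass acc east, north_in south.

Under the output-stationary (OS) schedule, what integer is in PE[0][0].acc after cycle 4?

PE[0][0].acc = 60

OS 2×2: PE[0][0] cycle-by-cycle (with neighbour feeds):
  cycle 0: PE[0][0] → acc 36, east 6, south 6
  cycle 1: PE[0][0] → acc 45, east 9, south 1
  cycle 2: PE[0][0] → acc 60, east 5, south 3
  cycle 3: PE[0][0] → acc 60, east 0, south 0
  cycle 4: PE[0][0] → acc 60, east 0, south 0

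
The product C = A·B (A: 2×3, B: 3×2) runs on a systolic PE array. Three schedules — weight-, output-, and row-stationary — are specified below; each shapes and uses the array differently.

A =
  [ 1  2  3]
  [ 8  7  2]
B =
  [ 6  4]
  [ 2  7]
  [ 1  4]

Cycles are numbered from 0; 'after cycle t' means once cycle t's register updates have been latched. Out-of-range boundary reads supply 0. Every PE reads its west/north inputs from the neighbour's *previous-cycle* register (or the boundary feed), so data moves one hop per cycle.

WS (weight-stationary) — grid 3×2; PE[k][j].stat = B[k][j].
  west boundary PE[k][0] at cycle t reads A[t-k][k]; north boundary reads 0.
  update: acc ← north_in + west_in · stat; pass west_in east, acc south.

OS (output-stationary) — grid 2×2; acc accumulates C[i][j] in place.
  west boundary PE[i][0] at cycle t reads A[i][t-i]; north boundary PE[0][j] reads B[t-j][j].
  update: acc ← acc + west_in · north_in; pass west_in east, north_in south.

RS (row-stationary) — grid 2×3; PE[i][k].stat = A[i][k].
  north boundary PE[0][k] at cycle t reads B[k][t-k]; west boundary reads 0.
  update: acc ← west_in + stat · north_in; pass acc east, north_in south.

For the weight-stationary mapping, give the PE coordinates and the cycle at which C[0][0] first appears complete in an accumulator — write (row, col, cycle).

WS — PE[2][0] is where C[0][0] collects:
  after 0 — PE[2][0] acc=0, pass-E 0, pass-S 0
  after 1 — PE[2][0] acc=0, pass-E 0, pass-S 0
  after 2 — PE[2][0] acc=13, pass-E 3, pass-S 13

(row, col, cycle) = (2, 0, 2)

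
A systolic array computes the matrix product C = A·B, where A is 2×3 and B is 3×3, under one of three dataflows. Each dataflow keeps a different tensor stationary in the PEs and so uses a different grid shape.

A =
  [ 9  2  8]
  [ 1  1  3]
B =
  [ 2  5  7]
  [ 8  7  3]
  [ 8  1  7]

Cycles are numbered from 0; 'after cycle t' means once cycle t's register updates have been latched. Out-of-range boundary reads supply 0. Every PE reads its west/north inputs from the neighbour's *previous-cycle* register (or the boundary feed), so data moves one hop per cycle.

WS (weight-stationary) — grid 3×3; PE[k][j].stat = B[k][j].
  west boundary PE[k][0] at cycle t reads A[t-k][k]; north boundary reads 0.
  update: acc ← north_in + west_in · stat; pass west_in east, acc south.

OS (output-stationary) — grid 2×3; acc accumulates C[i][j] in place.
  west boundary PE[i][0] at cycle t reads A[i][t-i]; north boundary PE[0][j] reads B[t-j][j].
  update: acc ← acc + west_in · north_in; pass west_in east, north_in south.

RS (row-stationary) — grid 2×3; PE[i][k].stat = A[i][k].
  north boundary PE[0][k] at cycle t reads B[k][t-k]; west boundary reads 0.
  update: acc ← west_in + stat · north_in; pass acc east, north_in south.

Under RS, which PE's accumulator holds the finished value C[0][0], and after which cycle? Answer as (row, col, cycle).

(row, col, cycle) = (0, 2, 2)

RS — PE[0][2] is where C[0][0] collects:
  step 0 · PE0,2: acc=0; fwd→0 fwd↓0
  step 1 · PE0,2: acc=0; fwd→0 fwd↓0
  step 2 · PE0,2: acc=98; fwd→98 fwd↓8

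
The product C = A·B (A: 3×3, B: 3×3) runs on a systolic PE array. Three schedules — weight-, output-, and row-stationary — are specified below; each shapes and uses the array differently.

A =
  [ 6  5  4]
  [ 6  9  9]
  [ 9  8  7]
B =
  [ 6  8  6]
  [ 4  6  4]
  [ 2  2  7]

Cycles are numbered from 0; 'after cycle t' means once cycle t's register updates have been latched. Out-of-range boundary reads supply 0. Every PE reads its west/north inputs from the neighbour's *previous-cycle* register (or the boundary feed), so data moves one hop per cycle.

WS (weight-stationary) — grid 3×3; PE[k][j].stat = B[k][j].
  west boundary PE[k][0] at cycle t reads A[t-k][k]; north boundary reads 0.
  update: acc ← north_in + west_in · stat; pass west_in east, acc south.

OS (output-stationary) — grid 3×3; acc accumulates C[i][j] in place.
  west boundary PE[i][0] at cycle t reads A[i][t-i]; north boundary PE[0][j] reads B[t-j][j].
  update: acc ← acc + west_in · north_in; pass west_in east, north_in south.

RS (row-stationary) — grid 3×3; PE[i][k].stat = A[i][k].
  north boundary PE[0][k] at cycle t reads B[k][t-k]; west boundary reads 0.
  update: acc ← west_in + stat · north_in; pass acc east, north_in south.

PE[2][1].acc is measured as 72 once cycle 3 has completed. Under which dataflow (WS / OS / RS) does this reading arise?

dataflow = OS

WS [3×3] PE[2][1] across cycles:
  0: (2,1).acc=0  regs=<0,0>
  1: (2,1).acc=0  regs=<0,0>
  2: (2,1).acc=0  regs=<0,0>
  3: (2,1).acc=86  regs=<4,86>
OS [3×3] PE[2][1] across cycles:
  0: (2,1).acc=0  regs=<0,0>
  1: (2,1).acc=0  regs=<0,0>
  2: (2,1).acc=0  regs=<0,0>
  3: (2,1).acc=72  regs=<9,8>
RS [3×3] PE[2][1] across cycles:
  0: (2,1).acc=0  regs=<0,0>
  1: (2,1).acc=0  regs=<0,0>
  2: (2,1).acc=0  regs=<0,0>
  3: (2,1).acc=86  regs=<86,4>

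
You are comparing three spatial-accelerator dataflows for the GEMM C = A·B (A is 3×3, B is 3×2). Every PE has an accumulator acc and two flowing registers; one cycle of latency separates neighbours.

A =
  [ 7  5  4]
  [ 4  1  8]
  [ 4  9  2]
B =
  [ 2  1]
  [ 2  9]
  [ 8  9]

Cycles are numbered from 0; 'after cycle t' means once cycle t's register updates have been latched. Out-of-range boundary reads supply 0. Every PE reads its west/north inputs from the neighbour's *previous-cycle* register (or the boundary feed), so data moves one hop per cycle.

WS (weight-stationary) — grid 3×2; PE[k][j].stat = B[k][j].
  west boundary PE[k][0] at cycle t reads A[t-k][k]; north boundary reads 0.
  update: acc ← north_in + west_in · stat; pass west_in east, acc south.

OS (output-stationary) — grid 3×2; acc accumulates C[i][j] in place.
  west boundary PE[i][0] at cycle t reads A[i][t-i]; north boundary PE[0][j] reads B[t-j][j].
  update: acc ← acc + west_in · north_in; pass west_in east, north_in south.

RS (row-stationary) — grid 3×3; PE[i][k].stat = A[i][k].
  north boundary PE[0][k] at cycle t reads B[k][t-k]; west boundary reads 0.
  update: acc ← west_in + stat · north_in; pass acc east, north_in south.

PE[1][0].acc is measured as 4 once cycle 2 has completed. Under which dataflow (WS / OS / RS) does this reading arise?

dataflow = RS

WS [3×2] PE[1][0] across cycles:
  after 0 — PE[1][0] acc=0, pass-E 0, pass-S 0
  after 1 — PE[1][0] acc=24, pass-E 5, pass-S 24
  after 2 — PE[1][0] acc=10, pass-E 1, pass-S 10
OS [3×2] PE[1][0] across cycles:
  after 0 — PE[1][0] acc=0, pass-E 0, pass-S 0
  after 1 — PE[1][0] acc=8, pass-E 4, pass-S 2
  after 2 — PE[1][0] acc=10, pass-E 1, pass-S 2
RS [3×3] PE[1][0] across cycles:
  after 0 — PE[1][0] acc=0, pass-E 0, pass-S 0
  after 1 — PE[1][0] acc=8, pass-E 8, pass-S 2
  after 2 — PE[1][0] acc=4, pass-E 4, pass-S 1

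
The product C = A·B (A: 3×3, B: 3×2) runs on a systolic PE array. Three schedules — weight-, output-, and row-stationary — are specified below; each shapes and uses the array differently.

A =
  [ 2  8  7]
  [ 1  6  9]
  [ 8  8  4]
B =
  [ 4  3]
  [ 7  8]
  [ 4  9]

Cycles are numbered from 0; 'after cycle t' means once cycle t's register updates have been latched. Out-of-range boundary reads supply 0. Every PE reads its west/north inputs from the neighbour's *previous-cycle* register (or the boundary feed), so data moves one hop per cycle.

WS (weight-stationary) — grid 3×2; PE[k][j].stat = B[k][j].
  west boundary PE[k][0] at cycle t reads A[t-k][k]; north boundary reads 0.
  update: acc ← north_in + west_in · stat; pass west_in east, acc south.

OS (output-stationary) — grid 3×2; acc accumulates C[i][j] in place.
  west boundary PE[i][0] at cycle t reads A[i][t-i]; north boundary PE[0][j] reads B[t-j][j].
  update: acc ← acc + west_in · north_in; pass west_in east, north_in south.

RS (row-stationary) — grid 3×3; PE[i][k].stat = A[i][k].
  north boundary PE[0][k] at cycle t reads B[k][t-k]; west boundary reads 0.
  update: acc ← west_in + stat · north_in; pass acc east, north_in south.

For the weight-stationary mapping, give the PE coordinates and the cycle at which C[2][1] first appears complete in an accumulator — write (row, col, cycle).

WS — PE[2][1] is where C[2][1] collects:
  c0 r2c1: 0 / 0 / 0
  c1 r2c1: 0 / 0 / 0
  c2 r2c1: 0 / 0 / 0
  c3 r2c1: 133 / 7 / 133
  c4 r2c1: 132 / 9 / 132
  c5 r2c1: 124 / 4 / 124

(row, col, cycle) = (2, 1, 5)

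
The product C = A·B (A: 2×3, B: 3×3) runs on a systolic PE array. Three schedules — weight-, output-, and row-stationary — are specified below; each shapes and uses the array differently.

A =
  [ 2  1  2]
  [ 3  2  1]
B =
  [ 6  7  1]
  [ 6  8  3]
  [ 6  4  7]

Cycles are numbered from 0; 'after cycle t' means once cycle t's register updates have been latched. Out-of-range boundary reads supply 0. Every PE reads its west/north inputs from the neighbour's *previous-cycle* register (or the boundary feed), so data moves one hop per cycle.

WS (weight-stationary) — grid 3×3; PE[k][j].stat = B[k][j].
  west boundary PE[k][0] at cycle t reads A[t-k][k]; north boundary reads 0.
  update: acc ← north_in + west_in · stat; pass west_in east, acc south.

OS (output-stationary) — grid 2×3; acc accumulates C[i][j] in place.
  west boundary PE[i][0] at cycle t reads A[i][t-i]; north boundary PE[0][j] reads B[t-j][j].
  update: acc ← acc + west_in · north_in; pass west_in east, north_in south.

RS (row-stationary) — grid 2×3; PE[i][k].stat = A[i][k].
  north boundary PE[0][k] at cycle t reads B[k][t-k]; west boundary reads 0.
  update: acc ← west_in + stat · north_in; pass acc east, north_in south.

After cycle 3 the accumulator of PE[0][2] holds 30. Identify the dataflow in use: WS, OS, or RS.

dataflow = RS

Under WS (3×3), PE[0][2]:
  t=0 PE[0][2]: acc=0 h=0 v=0
  t=1 PE[0][2]: acc=0 h=0 v=0
  t=2 PE[0][2]: acc=2 h=2 v=2
  t=3 PE[0][2]: acc=3 h=3 v=3
Under OS (2×3), PE[0][2]:
  t=0 PE[0][2]: acc=0 h=0 v=0
  t=1 PE[0][2]: acc=0 h=0 v=0
  t=2 PE[0][2]: acc=2 h=2 v=1
  t=3 PE[0][2]: acc=5 h=1 v=3
Under RS (2×3), PE[0][2]:
  t=0 PE[0][2]: acc=0 h=0 v=0
  t=1 PE[0][2]: acc=0 h=0 v=0
  t=2 PE[0][2]: acc=30 h=30 v=6
  t=3 PE[0][2]: acc=30 h=30 v=4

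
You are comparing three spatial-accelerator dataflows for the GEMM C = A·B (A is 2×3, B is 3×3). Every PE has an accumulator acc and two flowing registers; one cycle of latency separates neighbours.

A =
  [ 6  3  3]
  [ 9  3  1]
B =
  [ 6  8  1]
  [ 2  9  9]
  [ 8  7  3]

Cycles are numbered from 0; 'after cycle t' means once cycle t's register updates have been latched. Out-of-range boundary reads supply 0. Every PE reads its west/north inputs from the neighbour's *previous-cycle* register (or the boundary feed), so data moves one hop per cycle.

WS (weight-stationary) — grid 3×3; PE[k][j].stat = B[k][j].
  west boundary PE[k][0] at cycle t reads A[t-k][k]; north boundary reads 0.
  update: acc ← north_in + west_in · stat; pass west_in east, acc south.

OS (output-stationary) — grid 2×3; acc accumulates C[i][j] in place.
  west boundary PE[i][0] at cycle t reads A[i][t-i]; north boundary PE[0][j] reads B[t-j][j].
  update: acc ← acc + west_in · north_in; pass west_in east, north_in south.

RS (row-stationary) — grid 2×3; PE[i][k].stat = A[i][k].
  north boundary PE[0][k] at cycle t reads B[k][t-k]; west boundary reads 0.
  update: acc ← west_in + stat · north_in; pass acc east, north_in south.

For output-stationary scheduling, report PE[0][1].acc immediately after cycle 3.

PE[0][1].acc = 96

Tracing OS — 2×3 array, target PE[0][1]:
  c0 r0c0: 36 / 6 / 6
  c0 r0c1: 0 / 0 / 0
  c1 r0c0: 42 / 3 / 2
  c1 r0c1: 48 / 6 / 8
  c2 r0c0: 66 / 3 / 8
  c2 r0c1: 75 / 3 / 9
  c3 r0c0: 66 / 0 / 0
  c3 r0c1: 96 / 3 / 7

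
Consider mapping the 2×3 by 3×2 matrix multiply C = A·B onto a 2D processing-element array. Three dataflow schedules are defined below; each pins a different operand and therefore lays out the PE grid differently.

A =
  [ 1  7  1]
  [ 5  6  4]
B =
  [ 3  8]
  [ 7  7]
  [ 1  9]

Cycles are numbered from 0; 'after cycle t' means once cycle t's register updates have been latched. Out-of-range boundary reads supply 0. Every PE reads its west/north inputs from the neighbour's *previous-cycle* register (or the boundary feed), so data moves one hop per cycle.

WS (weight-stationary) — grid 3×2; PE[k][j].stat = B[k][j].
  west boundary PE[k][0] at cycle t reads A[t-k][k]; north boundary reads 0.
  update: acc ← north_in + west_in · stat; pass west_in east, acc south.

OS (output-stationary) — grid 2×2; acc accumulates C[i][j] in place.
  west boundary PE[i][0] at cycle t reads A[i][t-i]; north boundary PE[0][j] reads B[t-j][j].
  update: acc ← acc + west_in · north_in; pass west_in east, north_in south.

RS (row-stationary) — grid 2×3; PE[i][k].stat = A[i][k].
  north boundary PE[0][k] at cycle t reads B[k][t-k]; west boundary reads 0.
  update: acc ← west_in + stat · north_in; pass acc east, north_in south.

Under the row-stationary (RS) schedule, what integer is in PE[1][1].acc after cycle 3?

PE[1][1].acc = 82

Tracing RS — 2×3 array, target PE[1][1]:
  0: (0,1).acc=0  regs=<0,0>
  0: (1,0).acc=0  regs=<0,0>
  0: (1,1).acc=0  regs=<0,0>
  1: (0,1).acc=52  regs=<52,7>
  1: (1,0).acc=15  regs=<15,3>
  1: (1,1).acc=0  regs=<0,0>
  2: (0,1).acc=57  regs=<57,7>
  2: (1,0).acc=40  regs=<40,8>
  2: (1,1).acc=57  regs=<57,7>
  3: (0,1).acc=0  regs=<0,0>
  3: (1,0).acc=0  regs=<0,0>
  3: (1,1).acc=82  regs=<82,7>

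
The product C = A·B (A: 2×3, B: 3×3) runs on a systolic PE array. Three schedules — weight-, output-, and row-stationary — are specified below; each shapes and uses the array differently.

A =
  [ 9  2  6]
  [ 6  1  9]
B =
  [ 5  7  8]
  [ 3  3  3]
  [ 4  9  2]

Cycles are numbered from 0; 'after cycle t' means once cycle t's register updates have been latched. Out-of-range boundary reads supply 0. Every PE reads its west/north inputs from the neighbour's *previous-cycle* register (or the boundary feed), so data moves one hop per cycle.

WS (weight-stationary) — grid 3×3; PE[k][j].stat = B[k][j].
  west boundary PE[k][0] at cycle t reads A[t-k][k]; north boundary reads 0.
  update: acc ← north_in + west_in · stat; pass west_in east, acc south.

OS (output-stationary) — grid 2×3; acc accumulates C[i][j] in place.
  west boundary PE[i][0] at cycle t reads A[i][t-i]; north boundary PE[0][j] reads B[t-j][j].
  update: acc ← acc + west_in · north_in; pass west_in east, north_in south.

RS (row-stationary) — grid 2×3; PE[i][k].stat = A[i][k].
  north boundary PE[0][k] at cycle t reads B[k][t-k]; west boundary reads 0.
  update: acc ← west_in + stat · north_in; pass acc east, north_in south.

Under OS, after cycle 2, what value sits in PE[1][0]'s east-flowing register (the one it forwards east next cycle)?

register = 1

OS on a 2×3 grid — tracing PE[1][0] and its feeders:
  0: (0,0).acc=45  regs=<9,5>
  0: (1,0).acc=0  regs=<0,0>
  1: (0,0).acc=51  regs=<2,3>
  1: (1,0).acc=30  regs=<6,5>
  2: (0,0).acc=75  regs=<6,4>
  2: (1,0).acc=33  regs=<1,3>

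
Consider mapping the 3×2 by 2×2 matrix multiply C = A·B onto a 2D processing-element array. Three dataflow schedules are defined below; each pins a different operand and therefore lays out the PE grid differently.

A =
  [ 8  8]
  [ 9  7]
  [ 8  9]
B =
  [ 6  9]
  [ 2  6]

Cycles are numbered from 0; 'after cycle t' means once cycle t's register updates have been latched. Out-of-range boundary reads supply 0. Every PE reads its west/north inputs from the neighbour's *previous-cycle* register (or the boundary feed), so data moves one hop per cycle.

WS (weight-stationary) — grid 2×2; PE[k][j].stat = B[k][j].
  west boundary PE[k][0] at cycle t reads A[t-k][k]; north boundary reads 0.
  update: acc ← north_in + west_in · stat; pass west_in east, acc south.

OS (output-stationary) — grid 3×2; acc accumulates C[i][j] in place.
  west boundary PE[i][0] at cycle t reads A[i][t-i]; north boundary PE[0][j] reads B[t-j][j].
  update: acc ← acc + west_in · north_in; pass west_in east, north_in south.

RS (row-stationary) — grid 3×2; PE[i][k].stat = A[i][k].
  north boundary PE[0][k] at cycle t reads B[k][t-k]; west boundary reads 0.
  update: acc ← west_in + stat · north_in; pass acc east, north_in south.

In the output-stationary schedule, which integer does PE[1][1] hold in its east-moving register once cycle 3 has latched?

OS (3×2). Following PE[1][1] plus its west/north inputs:
  [0] (0,1) acc=0 (h:0 v:0)
  [0] (1,0) acc=0 (h:0 v:0)
  [0] (1,1) acc=0 (h:0 v:0)
  [1] (0,1) acc=72 (h:8 v:9)
  [1] (1,0) acc=54 (h:9 v:6)
  [1] (1,1) acc=0 (h:0 v:0)
  [2] (0,1) acc=120 (h:8 v:6)
  [2] (1,0) acc=68 (h:7 v:2)
  [2] (1,1) acc=81 (h:9 v:9)
  [3] (0,1) acc=120 (h:0 v:0)
  [3] (1,0) acc=68 (h:0 v:0)
  [3] (1,1) acc=123 (h:7 v:6)

register = 7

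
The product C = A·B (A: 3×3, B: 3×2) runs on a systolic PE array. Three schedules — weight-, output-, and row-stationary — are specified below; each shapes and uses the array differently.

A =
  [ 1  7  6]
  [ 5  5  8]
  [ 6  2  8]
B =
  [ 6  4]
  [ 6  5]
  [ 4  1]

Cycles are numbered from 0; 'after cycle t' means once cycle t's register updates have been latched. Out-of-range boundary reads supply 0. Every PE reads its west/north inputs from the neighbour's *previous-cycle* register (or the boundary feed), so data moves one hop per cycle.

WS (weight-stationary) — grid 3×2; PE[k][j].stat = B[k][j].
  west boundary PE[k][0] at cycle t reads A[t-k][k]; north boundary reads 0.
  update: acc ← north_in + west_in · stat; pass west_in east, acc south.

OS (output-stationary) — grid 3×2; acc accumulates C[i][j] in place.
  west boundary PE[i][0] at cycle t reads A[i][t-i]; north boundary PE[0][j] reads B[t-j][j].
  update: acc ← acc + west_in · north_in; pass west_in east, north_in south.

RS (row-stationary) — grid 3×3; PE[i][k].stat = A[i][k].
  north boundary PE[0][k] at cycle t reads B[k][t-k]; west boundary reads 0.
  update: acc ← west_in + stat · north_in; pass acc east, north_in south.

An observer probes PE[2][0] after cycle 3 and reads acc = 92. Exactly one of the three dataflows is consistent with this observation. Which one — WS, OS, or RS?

— WS: 3×2; PE[2][0] trace:
  cycle 0: PE[2][0] → acc 0, east 0, south 0
  cycle 1: PE[2][0] → acc 0, east 0, south 0
  cycle 2: PE[2][0] → acc 72, east 6, south 72
  cycle 3: PE[2][0] → acc 92, east 8, south 92
— OS: 3×2; PE[2][0] trace:
  cycle 0: PE[2][0] → acc 0, east 0, south 0
  cycle 1: PE[2][0] → acc 0, east 0, south 0
  cycle 2: PE[2][0] → acc 36, east 6, south 6
  cycle 3: PE[2][0] → acc 48, east 2, south 6
— RS: 3×3; PE[2][0] trace:
  cycle 0: PE[2][0] → acc 0, east 0, south 0
  cycle 1: PE[2][0] → acc 0, east 0, south 0
  cycle 2: PE[2][0] → acc 36, east 36, south 6
  cycle 3: PE[2][0] → acc 24, east 24, south 4

dataflow = WS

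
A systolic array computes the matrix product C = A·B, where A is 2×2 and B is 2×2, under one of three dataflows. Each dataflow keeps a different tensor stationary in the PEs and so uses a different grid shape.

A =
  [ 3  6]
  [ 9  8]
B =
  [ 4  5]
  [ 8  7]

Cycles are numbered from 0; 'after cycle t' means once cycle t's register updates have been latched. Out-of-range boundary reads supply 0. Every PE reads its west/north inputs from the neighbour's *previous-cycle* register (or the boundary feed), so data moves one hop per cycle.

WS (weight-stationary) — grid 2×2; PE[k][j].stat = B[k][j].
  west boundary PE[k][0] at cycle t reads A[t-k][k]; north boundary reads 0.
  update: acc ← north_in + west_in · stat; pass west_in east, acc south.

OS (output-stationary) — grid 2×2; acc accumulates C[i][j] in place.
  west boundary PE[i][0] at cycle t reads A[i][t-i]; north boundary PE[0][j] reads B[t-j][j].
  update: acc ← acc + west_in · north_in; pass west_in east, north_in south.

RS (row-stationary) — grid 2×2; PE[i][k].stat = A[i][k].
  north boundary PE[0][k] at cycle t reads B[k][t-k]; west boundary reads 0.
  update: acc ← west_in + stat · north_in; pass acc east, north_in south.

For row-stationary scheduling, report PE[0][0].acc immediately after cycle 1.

PE[0][0].acc = 15

RS on a 2×2 grid — tracing PE[0][0] and its feeders:
  [0] (0,0) acc=12 (h:12 v:4)
  [1] (0,0) acc=15 (h:15 v:5)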